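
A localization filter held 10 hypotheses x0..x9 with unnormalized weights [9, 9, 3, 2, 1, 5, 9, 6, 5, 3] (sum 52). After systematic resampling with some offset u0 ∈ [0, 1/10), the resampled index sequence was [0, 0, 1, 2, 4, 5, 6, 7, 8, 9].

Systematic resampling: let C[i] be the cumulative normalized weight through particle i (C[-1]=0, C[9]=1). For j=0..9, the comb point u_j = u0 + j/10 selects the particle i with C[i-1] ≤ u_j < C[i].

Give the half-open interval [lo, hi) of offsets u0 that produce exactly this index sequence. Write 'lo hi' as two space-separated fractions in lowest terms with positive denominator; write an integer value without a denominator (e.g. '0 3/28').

3/65 3/52

C = [9/52, 9/26, 21/52, 23/52, 6/13, 29/52, 19/26, 11/13, 49/52, 1]
j=0 picked index 0: u0 ∈ [0, 9/52)
j=1 picked index 0: u0 ∈ [-1/10, 19/260)
j=2 picked index 1: u0 ∈ [-7/260, 19/130)
j=3 picked index 2: u0 ∈ [3/65, 27/260)
j=4 picked index 4: u0 ∈ [11/260, 4/65)
j=5 picked index 5: u0 ∈ [-1/26, 3/52)
j=6 picked index 6: u0 ∈ [-11/260, 17/130)
j=7 picked index 7: u0 ∈ [2/65, 19/130)
j=8 picked index 8: u0 ∈ [3/65, 37/260)
j=9 picked index 9: u0 ∈ [11/260, 1/10)
intersection: [3/65, 3/52)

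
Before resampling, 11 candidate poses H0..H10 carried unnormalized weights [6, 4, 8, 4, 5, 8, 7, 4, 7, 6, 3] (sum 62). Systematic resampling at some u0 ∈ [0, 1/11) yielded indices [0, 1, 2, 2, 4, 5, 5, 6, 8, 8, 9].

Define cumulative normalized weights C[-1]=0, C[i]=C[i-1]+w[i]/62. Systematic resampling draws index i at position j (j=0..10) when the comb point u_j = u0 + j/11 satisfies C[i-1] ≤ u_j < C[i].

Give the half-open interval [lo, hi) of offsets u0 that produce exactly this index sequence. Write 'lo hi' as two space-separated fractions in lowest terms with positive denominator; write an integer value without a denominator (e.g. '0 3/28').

5/341 6/341

C = [3/31, 5/31, 9/31, 11/31, 27/62, 35/62, 21/31, 23/31, 53/62, 59/62, 1]
j=0 picked index 0: u0 ∈ [0, 3/31)
j=1 picked index 1: u0 ∈ [2/341, 24/341)
j=2 picked index 2: u0 ∈ [-7/341, 37/341)
j=3 picked index 2: u0 ∈ [-38/341, 6/341)
j=4 picked index 4: u0 ∈ [-3/341, 49/682)
j=5 picked index 5: u0 ∈ [-13/682, 75/682)
j=6 picked index 5: u0 ∈ [-75/682, 13/682)
j=7 picked index 6: u0 ∈ [-49/682, 14/341)
j=8 picked index 8: u0 ∈ [5/341, 87/682)
j=9 picked index 8: u0 ∈ [-26/341, 25/682)
j=10 picked index 9: u0 ∈ [-37/682, 29/682)
intersection: [5/341, 6/341)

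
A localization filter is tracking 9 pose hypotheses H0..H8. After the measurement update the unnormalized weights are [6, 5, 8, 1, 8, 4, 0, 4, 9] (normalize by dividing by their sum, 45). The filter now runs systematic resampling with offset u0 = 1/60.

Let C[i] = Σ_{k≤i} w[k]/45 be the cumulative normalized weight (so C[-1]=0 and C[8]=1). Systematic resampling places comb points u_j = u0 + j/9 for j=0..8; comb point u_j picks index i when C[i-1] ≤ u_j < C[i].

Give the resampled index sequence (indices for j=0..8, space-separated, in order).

C = [2/15, 11/45, 19/45, 4/9, 28/45, 32/45, 32/45, 4/5, 1]
j=0: u_0=1/60 ∈ [0, 2/15) → index 0
j=1: u_1=23/180 ∈ [0, 2/15) → index 0
j=2: u_2=43/180 ∈ [2/15, 11/45) → index 1
j=3: u_3=7/20 ∈ [11/45, 19/45) → index 2
j=4: u_4=83/180 ∈ [4/9, 28/45) → index 4
j=5: u_5=103/180 ∈ [4/9, 28/45) → index 4
j=6: u_6=41/60 ∈ [28/45, 32/45) → index 5
j=7: u_7=143/180 ∈ [32/45, 4/5) → index 7
j=8: u_8=163/180 ∈ [4/5, 1) → index 8

0 0 1 2 4 4 5 7 8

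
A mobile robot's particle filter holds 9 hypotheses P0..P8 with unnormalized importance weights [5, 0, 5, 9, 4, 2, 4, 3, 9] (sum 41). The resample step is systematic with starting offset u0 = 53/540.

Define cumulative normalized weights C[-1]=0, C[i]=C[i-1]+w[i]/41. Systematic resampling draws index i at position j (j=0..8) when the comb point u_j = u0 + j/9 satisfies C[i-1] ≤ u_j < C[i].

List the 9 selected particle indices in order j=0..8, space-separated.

0 2 3 3 4 6 7 8 8

C = [5/41, 5/41, 10/41, 19/41, 23/41, 25/41, 29/41, 32/41, 1]
j=0: u_0=53/540 ∈ [0, 5/41) → index 0
j=1: u_1=113/540 ∈ [5/41, 10/41) → index 2
j=2: u_2=173/540 ∈ [10/41, 19/41) → index 3
j=3: u_3=233/540 ∈ [10/41, 19/41) → index 3
j=4: u_4=293/540 ∈ [19/41, 23/41) → index 4
j=5: u_5=353/540 ∈ [25/41, 29/41) → index 6
j=6: u_6=413/540 ∈ [29/41, 32/41) → index 7
j=7: u_7=473/540 ∈ [32/41, 1) → index 8
j=8: u_8=533/540 ∈ [32/41, 1) → index 8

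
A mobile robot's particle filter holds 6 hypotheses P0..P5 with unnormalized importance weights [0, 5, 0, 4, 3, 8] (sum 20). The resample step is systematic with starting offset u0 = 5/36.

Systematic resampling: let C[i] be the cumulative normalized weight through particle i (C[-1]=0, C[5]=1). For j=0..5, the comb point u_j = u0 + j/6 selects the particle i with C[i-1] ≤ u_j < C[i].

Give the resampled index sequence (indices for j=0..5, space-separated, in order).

C = [0, 1/4, 1/4, 9/20, 3/5, 1]
j=0: u_0=5/36 ∈ [0, 1/4) → index 1
j=1: u_1=11/36 ∈ [1/4, 9/20) → index 3
j=2: u_2=17/36 ∈ [9/20, 3/5) → index 4
j=3: u_3=23/36 ∈ [3/5, 1) → index 5
j=4: u_4=29/36 ∈ [3/5, 1) → index 5
j=5: u_5=35/36 ∈ [3/5, 1) → index 5

1 3 4 5 5 5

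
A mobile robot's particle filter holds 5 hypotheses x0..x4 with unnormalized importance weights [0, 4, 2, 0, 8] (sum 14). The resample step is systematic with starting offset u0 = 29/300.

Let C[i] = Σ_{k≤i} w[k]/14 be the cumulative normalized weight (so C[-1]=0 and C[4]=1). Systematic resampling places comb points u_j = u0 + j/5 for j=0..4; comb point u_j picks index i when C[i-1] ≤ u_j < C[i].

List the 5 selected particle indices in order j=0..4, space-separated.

C = [0, 2/7, 3/7, 3/7, 1]
j=0: u_0=29/300 ∈ [0, 2/7) → index 1
j=1: u_1=89/300 ∈ [2/7, 3/7) → index 2
j=2: u_2=149/300 ∈ [3/7, 1) → index 4
j=3: u_3=209/300 ∈ [3/7, 1) → index 4
j=4: u_4=269/300 ∈ [3/7, 1) → index 4

1 2 4 4 4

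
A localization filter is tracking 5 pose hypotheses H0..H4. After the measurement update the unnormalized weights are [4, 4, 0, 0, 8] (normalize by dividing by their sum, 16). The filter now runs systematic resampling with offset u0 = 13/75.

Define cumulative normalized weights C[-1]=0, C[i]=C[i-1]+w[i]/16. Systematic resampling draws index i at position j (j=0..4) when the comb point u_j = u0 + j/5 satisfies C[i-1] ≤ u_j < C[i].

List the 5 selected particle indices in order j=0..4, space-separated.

0 1 4 4 4

C = [1/4, 1/2, 1/2, 1/2, 1]
j=0: u_0=13/75 ∈ [0, 1/4) → index 0
j=1: u_1=28/75 ∈ [1/4, 1/2) → index 1
j=2: u_2=43/75 ∈ [1/2, 1) → index 4
j=3: u_3=58/75 ∈ [1/2, 1) → index 4
j=4: u_4=73/75 ∈ [1/2, 1) → index 4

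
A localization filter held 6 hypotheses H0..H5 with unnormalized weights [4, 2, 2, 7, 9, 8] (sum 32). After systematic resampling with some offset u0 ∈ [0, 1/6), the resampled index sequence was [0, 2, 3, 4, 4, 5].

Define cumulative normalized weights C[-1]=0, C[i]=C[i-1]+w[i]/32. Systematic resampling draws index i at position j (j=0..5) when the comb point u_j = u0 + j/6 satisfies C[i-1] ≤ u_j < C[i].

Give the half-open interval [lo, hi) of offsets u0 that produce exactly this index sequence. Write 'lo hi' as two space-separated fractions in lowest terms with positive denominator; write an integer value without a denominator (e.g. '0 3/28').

1/48 1/12

C = [1/8, 3/16, 1/4, 15/32, 3/4, 1]
j=0 picked index 0: u0 ∈ [0, 1/8)
j=1 picked index 2: u0 ∈ [1/48, 1/12)
j=2 picked index 3: u0 ∈ [-1/12, 13/96)
j=3 picked index 4: u0 ∈ [-1/32, 1/4)
j=4 picked index 4: u0 ∈ [-19/96, 1/12)
j=5 picked index 5: u0 ∈ [-1/12, 1/6)
intersection: [1/48, 1/12)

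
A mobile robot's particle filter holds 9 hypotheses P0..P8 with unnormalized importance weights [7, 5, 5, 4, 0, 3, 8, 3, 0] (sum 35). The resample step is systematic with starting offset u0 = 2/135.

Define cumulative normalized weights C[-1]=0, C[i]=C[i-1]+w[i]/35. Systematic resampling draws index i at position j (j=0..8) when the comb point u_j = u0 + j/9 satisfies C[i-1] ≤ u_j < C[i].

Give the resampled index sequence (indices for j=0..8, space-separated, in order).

0 0 1 2 2 3 5 6 6

C = [1/5, 12/35, 17/35, 3/5, 3/5, 24/35, 32/35, 1, 1]
j=0: u_0=2/135 ∈ [0, 1/5) → index 0
j=1: u_1=17/135 ∈ [0, 1/5) → index 0
j=2: u_2=32/135 ∈ [1/5, 12/35) → index 1
j=3: u_3=47/135 ∈ [12/35, 17/35) → index 2
j=4: u_4=62/135 ∈ [12/35, 17/35) → index 2
j=5: u_5=77/135 ∈ [17/35, 3/5) → index 3
j=6: u_6=92/135 ∈ [3/5, 24/35) → index 5
j=7: u_7=107/135 ∈ [24/35, 32/35) → index 6
j=8: u_8=122/135 ∈ [24/35, 32/35) → index 6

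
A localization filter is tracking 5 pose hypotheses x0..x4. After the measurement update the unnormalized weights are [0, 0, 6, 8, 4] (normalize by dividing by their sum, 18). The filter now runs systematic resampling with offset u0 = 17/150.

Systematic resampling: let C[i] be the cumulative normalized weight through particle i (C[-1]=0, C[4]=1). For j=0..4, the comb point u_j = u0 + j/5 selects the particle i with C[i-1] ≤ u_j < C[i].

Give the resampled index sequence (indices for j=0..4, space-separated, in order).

C = [0, 0, 1/3, 7/9, 1]
j=0: u_0=17/150 ∈ [0, 1/3) → index 2
j=1: u_1=47/150 ∈ [0, 1/3) → index 2
j=2: u_2=77/150 ∈ [1/3, 7/9) → index 3
j=3: u_3=107/150 ∈ [1/3, 7/9) → index 3
j=4: u_4=137/150 ∈ [7/9, 1) → index 4

2 2 3 3 4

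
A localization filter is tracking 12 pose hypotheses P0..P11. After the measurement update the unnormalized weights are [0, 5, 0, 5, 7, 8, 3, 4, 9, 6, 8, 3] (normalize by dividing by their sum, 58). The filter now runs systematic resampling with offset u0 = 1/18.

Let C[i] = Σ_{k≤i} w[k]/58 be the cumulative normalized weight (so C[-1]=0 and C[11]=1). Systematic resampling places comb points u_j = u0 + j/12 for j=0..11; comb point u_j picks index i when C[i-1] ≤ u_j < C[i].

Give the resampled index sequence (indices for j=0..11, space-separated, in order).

1 3 4 5 5 6 8 8 9 9 10 11

C = [0, 5/58, 5/58, 5/29, 17/58, 25/58, 14/29, 16/29, 41/58, 47/58, 55/58, 1]
j=0: u_0=1/18 ∈ [0, 5/58) → index 1
j=1: u_1=5/36 ∈ [5/58, 5/29) → index 3
j=2: u_2=2/9 ∈ [5/29, 17/58) → index 4
j=3: u_3=11/36 ∈ [17/58, 25/58) → index 5
j=4: u_4=7/18 ∈ [17/58, 25/58) → index 5
j=5: u_5=17/36 ∈ [25/58, 14/29) → index 6
j=6: u_6=5/9 ∈ [16/29, 41/58) → index 8
j=7: u_7=23/36 ∈ [16/29, 41/58) → index 8
j=8: u_8=13/18 ∈ [41/58, 47/58) → index 9
j=9: u_9=29/36 ∈ [41/58, 47/58) → index 9
j=10: u_10=8/9 ∈ [47/58, 55/58) → index 10
j=11: u_11=35/36 ∈ [55/58, 1) → index 11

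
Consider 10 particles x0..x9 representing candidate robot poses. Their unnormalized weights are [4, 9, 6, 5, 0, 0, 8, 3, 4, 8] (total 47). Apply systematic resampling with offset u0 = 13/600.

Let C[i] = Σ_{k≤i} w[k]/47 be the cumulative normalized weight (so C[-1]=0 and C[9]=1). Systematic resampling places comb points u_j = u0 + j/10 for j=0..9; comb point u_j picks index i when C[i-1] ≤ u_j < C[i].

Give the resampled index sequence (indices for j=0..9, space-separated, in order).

C = [4/47, 13/47, 19/47, 24/47, 24/47, 24/47, 32/47, 35/47, 39/47, 1]
j=0: u_0=13/600 ∈ [0, 4/47) → index 0
j=1: u_1=73/600 ∈ [4/47, 13/47) → index 1
j=2: u_2=133/600 ∈ [4/47, 13/47) → index 1
j=3: u_3=193/600 ∈ [13/47, 19/47) → index 2
j=4: u_4=253/600 ∈ [19/47, 24/47) → index 3
j=5: u_5=313/600 ∈ [24/47, 32/47) → index 6
j=6: u_6=373/600 ∈ [24/47, 32/47) → index 6
j=7: u_7=433/600 ∈ [32/47, 35/47) → index 7
j=8: u_8=493/600 ∈ [35/47, 39/47) → index 8
j=9: u_9=553/600 ∈ [39/47, 1) → index 9

0 1 1 2 3 6 6 7 8 9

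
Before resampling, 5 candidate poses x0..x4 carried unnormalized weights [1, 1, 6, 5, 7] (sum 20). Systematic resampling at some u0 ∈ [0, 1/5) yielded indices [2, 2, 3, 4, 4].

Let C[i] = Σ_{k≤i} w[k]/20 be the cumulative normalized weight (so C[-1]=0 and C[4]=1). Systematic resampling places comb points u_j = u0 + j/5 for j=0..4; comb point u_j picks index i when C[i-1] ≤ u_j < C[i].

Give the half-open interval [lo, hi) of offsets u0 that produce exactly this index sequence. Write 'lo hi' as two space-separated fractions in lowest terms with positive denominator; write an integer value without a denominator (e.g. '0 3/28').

1/10 1/5

C = [1/20, 1/10, 2/5, 13/20, 1]
j=0 picked index 2: u0 ∈ [1/10, 2/5)
j=1 picked index 2: u0 ∈ [-1/10, 1/5)
j=2 picked index 3: u0 ∈ [0, 1/4)
j=3 picked index 4: u0 ∈ [1/20, 2/5)
j=4 picked index 4: u0 ∈ [-3/20, 1/5)
intersection: [1/10, 1/5)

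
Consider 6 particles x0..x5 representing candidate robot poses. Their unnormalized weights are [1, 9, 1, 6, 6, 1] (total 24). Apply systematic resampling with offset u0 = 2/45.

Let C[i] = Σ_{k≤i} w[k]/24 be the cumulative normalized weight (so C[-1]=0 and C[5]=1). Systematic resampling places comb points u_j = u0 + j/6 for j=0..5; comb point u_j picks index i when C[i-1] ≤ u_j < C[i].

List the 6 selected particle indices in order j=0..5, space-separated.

C = [1/24, 5/12, 11/24, 17/24, 23/24, 1]
j=0: u_0=2/45 ∈ [1/24, 5/12) → index 1
j=1: u_1=19/90 ∈ [1/24, 5/12) → index 1
j=2: u_2=17/45 ∈ [1/24, 5/12) → index 1
j=3: u_3=49/90 ∈ [11/24, 17/24) → index 3
j=4: u_4=32/45 ∈ [17/24, 23/24) → index 4
j=5: u_5=79/90 ∈ [17/24, 23/24) → index 4

1 1 1 3 4 4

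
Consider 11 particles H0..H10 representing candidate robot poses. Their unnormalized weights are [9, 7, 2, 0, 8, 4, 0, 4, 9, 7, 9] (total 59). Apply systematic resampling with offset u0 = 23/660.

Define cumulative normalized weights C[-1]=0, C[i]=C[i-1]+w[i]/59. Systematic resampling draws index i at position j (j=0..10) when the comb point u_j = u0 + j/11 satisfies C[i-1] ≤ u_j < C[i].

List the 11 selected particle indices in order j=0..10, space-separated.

C = [9/59, 16/59, 18/59, 18/59, 26/59, 30/59, 30/59, 34/59, 43/59, 50/59, 1]
j=0: u_0=23/660 ∈ [0, 9/59) → index 0
j=1: u_1=83/660 ∈ [0, 9/59) → index 0
j=2: u_2=13/60 ∈ [9/59, 16/59) → index 1
j=3: u_3=203/660 ∈ [18/59, 26/59) → index 4
j=4: u_4=263/660 ∈ [18/59, 26/59) → index 4
j=5: u_5=323/660 ∈ [26/59, 30/59) → index 5
j=6: u_6=383/660 ∈ [34/59, 43/59) → index 8
j=7: u_7=443/660 ∈ [34/59, 43/59) → index 8
j=8: u_8=503/660 ∈ [43/59, 50/59) → index 9
j=9: u_9=563/660 ∈ [50/59, 1) → index 10
j=10: u_10=623/660 ∈ [50/59, 1) → index 10

0 0 1 4 4 5 8 8 9 10 10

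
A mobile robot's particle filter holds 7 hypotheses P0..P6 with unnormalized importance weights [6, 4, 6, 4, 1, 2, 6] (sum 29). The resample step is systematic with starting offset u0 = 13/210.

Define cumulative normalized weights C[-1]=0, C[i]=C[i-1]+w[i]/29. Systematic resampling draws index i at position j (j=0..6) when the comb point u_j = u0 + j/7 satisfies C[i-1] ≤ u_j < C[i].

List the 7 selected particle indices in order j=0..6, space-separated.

C = [6/29, 10/29, 16/29, 20/29, 21/29, 23/29, 1]
j=0: u_0=13/210 ∈ [0, 6/29) → index 0
j=1: u_1=43/210 ∈ [0, 6/29) → index 0
j=2: u_2=73/210 ∈ [10/29, 16/29) → index 2
j=3: u_3=103/210 ∈ [10/29, 16/29) → index 2
j=4: u_4=19/30 ∈ [16/29, 20/29) → index 3
j=5: u_5=163/210 ∈ [21/29, 23/29) → index 5
j=6: u_6=193/210 ∈ [23/29, 1) → index 6

0 0 2 2 3 5 6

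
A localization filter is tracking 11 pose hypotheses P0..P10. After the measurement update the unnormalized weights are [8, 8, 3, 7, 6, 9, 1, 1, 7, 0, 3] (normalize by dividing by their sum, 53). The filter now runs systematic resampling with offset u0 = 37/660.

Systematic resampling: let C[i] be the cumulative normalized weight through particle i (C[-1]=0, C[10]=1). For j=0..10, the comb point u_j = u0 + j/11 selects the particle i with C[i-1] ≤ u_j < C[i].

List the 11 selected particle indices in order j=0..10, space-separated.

C = [8/53, 16/53, 19/53, 26/53, 32/53, 41/53, 42/53, 43/53, 50/53, 50/53, 1]
j=0: u_0=37/660 ∈ [0, 8/53) → index 0
j=1: u_1=97/660 ∈ [0, 8/53) → index 0
j=2: u_2=157/660 ∈ [8/53, 16/53) → index 1
j=3: u_3=217/660 ∈ [16/53, 19/53) → index 2
j=4: u_4=277/660 ∈ [19/53, 26/53) → index 3
j=5: u_5=337/660 ∈ [26/53, 32/53) → index 4
j=6: u_6=397/660 ∈ [26/53, 32/53) → index 4
j=7: u_7=457/660 ∈ [32/53, 41/53) → index 5
j=8: u_8=47/60 ∈ [41/53, 42/53) → index 6
j=9: u_9=577/660 ∈ [43/53, 50/53) → index 8
j=10: u_10=637/660 ∈ [50/53, 1) → index 10

0 0 1 2 3 4 4 5 6 8 10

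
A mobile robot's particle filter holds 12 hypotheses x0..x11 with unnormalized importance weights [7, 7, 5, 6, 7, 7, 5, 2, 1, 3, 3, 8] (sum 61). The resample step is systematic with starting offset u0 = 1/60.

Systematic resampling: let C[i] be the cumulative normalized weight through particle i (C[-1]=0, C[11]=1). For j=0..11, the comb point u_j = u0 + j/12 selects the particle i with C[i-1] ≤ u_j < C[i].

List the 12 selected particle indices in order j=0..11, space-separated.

C = [7/61, 14/61, 19/61, 25/61, 32/61, 39/61, 44/61, 46/61, 47/61, 50/61, 53/61, 1]
j=0: u_0=1/60 ∈ [0, 7/61) → index 0
j=1: u_1=1/10 ∈ [0, 7/61) → index 0
j=2: u_2=11/60 ∈ [7/61, 14/61) → index 1
j=3: u_3=4/15 ∈ [14/61, 19/61) → index 2
j=4: u_4=7/20 ∈ [19/61, 25/61) → index 3
j=5: u_5=13/30 ∈ [25/61, 32/61) → index 4
j=6: u_6=31/60 ∈ [25/61, 32/61) → index 4
j=7: u_7=3/5 ∈ [32/61, 39/61) → index 5
j=8: u_8=41/60 ∈ [39/61, 44/61) → index 6
j=9: u_9=23/30 ∈ [46/61, 47/61) → index 8
j=10: u_10=17/20 ∈ [50/61, 53/61) → index 10
j=11: u_11=14/15 ∈ [53/61, 1) → index 11

0 0 1 2 3 4 4 5 6 8 10 11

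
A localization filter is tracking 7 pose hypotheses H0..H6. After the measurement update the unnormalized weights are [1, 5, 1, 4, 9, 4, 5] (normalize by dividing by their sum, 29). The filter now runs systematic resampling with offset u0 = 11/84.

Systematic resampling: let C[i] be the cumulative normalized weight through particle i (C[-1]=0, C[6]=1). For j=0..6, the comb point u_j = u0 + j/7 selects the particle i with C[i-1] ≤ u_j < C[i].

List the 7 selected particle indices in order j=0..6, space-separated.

C = [1/29, 6/29, 7/29, 11/29, 20/29, 24/29, 1]
j=0: u_0=11/84 ∈ [1/29, 6/29) → index 1
j=1: u_1=23/84 ∈ [7/29, 11/29) → index 3
j=2: u_2=5/12 ∈ [11/29, 20/29) → index 4
j=3: u_3=47/84 ∈ [11/29, 20/29) → index 4
j=4: u_4=59/84 ∈ [20/29, 24/29) → index 5
j=5: u_5=71/84 ∈ [24/29, 1) → index 6
j=6: u_6=83/84 ∈ [24/29, 1) → index 6

1 3 4 4 5 6 6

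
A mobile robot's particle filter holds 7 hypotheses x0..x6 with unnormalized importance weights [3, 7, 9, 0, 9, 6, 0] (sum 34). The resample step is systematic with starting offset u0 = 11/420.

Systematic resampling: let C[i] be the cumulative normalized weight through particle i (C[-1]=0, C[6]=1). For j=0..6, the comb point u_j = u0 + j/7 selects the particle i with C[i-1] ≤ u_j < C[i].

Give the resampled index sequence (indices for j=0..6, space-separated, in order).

C = [3/34, 5/17, 19/34, 19/34, 14/17, 1, 1]
j=0: u_0=11/420 ∈ [0, 3/34) → index 0
j=1: u_1=71/420 ∈ [3/34, 5/17) → index 1
j=2: u_2=131/420 ∈ [5/17, 19/34) → index 2
j=3: u_3=191/420 ∈ [5/17, 19/34) → index 2
j=4: u_4=251/420 ∈ [19/34, 14/17) → index 4
j=5: u_5=311/420 ∈ [19/34, 14/17) → index 4
j=6: u_6=53/60 ∈ [14/17, 1) → index 5

0 1 2 2 4 4 5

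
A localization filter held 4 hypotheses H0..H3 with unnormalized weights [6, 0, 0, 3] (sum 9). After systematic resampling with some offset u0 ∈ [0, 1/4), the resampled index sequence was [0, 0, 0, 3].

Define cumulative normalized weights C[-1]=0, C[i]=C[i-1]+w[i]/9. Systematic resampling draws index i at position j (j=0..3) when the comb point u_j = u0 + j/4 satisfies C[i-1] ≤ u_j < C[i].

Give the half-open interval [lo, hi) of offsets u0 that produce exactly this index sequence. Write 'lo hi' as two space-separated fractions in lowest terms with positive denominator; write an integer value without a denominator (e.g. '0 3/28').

C = [2/3, 2/3, 2/3, 1]
j=0 picked index 0: u0 ∈ [0, 2/3)
j=1 picked index 0: u0 ∈ [-1/4, 5/12)
j=2 picked index 0: u0 ∈ [-1/2, 1/6)
j=3 picked index 3: u0 ∈ [-1/12, 1/4)
intersection: [0, 1/6)

0 1/6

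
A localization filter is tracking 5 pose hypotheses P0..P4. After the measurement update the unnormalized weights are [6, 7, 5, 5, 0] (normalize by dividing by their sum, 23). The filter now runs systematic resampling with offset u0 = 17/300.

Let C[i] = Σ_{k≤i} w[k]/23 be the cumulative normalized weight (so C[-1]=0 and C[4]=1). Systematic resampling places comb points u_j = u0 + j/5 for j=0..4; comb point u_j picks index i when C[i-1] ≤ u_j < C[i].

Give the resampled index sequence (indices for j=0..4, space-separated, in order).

0 0 1 2 3

C = [6/23, 13/23, 18/23, 1, 1]
j=0: u_0=17/300 ∈ [0, 6/23) → index 0
j=1: u_1=77/300 ∈ [0, 6/23) → index 0
j=2: u_2=137/300 ∈ [6/23, 13/23) → index 1
j=3: u_3=197/300 ∈ [13/23, 18/23) → index 2
j=4: u_4=257/300 ∈ [18/23, 1) → index 3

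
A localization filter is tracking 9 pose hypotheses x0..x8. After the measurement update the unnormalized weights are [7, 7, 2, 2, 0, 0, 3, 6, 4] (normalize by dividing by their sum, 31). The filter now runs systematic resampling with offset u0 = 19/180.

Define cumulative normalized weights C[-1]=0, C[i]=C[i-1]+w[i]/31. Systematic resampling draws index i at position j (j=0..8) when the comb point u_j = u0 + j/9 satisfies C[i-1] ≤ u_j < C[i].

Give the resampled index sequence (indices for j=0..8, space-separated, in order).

C = [7/31, 14/31, 16/31, 18/31, 18/31, 18/31, 21/31, 27/31, 1]
j=0: u_0=19/180 ∈ [0, 7/31) → index 0
j=1: u_1=13/60 ∈ [0, 7/31) → index 0
j=2: u_2=59/180 ∈ [7/31, 14/31) → index 1
j=3: u_3=79/180 ∈ [7/31, 14/31) → index 1
j=4: u_4=11/20 ∈ [16/31, 18/31) → index 3
j=5: u_5=119/180 ∈ [18/31, 21/31) → index 6
j=6: u_6=139/180 ∈ [21/31, 27/31) → index 7
j=7: u_7=53/60 ∈ [27/31, 1) → index 8
j=8: u_8=179/180 ∈ [27/31, 1) → index 8

0 0 1 1 3 6 7 8 8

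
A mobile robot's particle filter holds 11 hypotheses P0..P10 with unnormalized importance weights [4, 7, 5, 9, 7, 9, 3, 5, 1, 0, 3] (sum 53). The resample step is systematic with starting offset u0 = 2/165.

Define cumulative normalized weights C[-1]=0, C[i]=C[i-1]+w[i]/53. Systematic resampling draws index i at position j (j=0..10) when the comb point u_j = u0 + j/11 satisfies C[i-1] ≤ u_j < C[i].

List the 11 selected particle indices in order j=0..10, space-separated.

0 1 1 2 3 3 4 5 5 7 7

C = [4/53, 11/53, 16/53, 25/53, 32/53, 41/53, 44/53, 49/53, 50/53, 50/53, 1]
j=0: u_0=2/165 ∈ [0, 4/53) → index 0
j=1: u_1=17/165 ∈ [4/53, 11/53) → index 1
j=2: u_2=32/165 ∈ [4/53, 11/53) → index 1
j=3: u_3=47/165 ∈ [11/53, 16/53) → index 2
j=4: u_4=62/165 ∈ [16/53, 25/53) → index 3
j=5: u_5=7/15 ∈ [16/53, 25/53) → index 3
j=6: u_6=92/165 ∈ [25/53, 32/53) → index 4
j=7: u_7=107/165 ∈ [32/53, 41/53) → index 5
j=8: u_8=122/165 ∈ [32/53, 41/53) → index 5
j=9: u_9=137/165 ∈ [44/53, 49/53) → index 7
j=10: u_10=152/165 ∈ [44/53, 49/53) → index 7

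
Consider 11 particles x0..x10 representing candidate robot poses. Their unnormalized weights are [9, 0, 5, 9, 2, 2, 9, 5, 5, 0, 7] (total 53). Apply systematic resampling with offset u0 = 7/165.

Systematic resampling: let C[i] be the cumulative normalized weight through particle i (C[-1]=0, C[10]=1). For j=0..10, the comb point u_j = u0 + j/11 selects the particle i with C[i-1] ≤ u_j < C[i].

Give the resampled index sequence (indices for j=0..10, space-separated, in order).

0 0 2 3 3 5 6 6 7 8 10

C = [9/53, 9/53, 14/53, 23/53, 25/53, 27/53, 36/53, 41/53, 46/53, 46/53, 1]
j=0: u_0=7/165 ∈ [0, 9/53) → index 0
j=1: u_1=2/15 ∈ [0, 9/53) → index 0
j=2: u_2=37/165 ∈ [9/53, 14/53) → index 2
j=3: u_3=52/165 ∈ [14/53, 23/53) → index 3
j=4: u_4=67/165 ∈ [14/53, 23/53) → index 3
j=5: u_5=82/165 ∈ [25/53, 27/53) → index 5
j=6: u_6=97/165 ∈ [27/53, 36/53) → index 6
j=7: u_7=112/165 ∈ [27/53, 36/53) → index 6
j=8: u_8=127/165 ∈ [36/53, 41/53) → index 7
j=9: u_9=142/165 ∈ [41/53, 46/53) → index 8
j=10: u_10=157/165 ∈ [46/53, 1) → index 10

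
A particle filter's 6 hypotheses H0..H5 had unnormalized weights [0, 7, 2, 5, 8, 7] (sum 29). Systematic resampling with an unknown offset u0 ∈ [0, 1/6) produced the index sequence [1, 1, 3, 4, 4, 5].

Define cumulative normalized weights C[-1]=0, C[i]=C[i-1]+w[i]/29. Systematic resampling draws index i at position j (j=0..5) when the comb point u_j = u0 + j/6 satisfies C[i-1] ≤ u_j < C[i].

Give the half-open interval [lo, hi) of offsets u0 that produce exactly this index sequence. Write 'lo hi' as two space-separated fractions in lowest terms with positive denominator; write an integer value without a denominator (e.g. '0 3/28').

0 13/174

C = [0, 7/29, 9/29, 14/29, 22/29, 1]
j=0 picked index 1: u0 ∈ [0, 7/29)
j=1 picked index 1: u0 ∈ [-1/6, 13/174)
j=2 picked index 3: u0 ∈ [-2/87, 13/87)
j=3 picked index 4: u0 ∈ [-1/58, 15/58)
j=4 picked index 4: u0 ∈ [-16/87, 8/87)
j=5 picked index 5: u0 ∈ [-13/174, 1/6)
intersection: [0, 13/174)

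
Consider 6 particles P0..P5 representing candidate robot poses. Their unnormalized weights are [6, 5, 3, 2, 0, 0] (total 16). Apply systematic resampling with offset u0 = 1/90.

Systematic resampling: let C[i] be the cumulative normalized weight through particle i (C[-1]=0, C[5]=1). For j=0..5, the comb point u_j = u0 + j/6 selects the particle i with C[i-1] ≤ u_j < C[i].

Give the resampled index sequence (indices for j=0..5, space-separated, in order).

0 0 0 1 1 2

C = [3/8, 11/16, 7/8, 1, 1, 1]
j=0: u_0=1/90 ∈ [0, 3/8) → index 0
j=1: u_1=8/45 ∈ [0, 3/8) → index 0
j=2: u_2=31/90 ∈ [0, 3/8) → index 0
j=3: u_3=23/45 ∈ [3/8, 11/16) → index 1
j=4: u_4=61/90 ∈ [3/8, 11/16) → index 1
j=5: u_5=38/45 ∈ [11/16, 7/8) → index 2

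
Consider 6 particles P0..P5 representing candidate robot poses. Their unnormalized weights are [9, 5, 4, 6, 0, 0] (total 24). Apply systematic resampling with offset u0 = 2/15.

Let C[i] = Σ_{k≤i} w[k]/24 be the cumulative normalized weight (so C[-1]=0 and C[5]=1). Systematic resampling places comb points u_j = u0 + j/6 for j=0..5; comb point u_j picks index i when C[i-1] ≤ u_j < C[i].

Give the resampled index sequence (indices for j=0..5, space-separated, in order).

C = [3/8, 7/12, 3/4, 1, 1, 1]
j=0: u_0=2/15 ∈ [0, 3/8) → index 0
j=1: u_1=3/10 ∈ [0, 3/8) → index 0
j=2: u_2=7/15 ∈ [3/8, 7/12) → index 1
j=3: u_3=19/30 ∈ [7/12, 3/4) → index 2
j=4: u_4=4/5 ∈ [3/4, 1) → index 3
j=5: u_5=29/30 ∈ [3/4, 1) → index 3

0 0 1 2 3 3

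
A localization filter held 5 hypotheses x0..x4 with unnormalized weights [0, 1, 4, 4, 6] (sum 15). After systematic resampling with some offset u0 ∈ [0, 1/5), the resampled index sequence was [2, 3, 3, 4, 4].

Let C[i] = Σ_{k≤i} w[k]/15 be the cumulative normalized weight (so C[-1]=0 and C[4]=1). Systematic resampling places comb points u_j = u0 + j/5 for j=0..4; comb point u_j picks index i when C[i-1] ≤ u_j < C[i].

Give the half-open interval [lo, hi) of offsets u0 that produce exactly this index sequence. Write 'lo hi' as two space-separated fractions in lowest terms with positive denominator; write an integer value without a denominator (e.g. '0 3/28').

2/15 1/5

C = [0, 1/15, 1/3, 3/5, 1]
j=0 picked index 2: u0 ∈ [1/15, 1/3)
j=1 picked index 3: u0 ∈ [2/15, 2/5)
j=2 picked index 3: u0 ∈ [-1/15, 1/5)
j=3 picked index 4: u0 ∈ [0, 2/5)
j=4 picked index 4: u0 ∈ [-1/5, 1/5)
intersection: [2/15, 1/5)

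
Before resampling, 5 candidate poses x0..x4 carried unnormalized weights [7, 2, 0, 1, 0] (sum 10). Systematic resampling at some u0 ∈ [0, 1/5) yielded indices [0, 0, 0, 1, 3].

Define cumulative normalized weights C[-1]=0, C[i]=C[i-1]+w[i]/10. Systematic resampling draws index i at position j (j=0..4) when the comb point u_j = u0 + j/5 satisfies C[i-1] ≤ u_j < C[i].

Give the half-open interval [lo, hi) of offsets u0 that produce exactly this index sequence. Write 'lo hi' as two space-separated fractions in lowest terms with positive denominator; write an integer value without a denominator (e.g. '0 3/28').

C = [7/10, 9/10, 9/10, 1, 1]
j=0 picked index 0: u0 ∈ [0, 7/10)
j=1 picked index 0: u0 ∈ [-1/5, 1/2)
j=2 picked index 0: u0 ∈ [-2/5, 3/10)
j=3 picked index 1: u0 ∈ [1/10, 3/10)
j=4 picked index 3: u0 ∈ [1/10, 1/5)
intersection: [1/10, 1/5)

1/10 1/5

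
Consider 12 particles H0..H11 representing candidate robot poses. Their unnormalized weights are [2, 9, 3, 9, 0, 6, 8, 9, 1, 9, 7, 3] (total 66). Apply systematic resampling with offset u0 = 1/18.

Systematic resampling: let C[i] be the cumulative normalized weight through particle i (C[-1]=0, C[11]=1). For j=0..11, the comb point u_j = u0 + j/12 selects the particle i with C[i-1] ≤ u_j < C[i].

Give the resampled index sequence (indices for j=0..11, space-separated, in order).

C = [1/33, 1/6, 7/33, 23/66, 23/66, 29/66, 37/66, 23/33, 47/66, 28/33, 21/22, 1]
j=0: u_0=1/18 ∈ [1/33, 1/6) → index 1
j=1: u_1=5/36 ∈ [1/33, 1/6) → index 1
j=2: u_2=2/9 ∈ [7/33, 23/66) → index 3
j=3: u_3=11/36 ∈ [7/33, 23/66) → index 3
j=4: u_4=7/18 ∈ [23/66, 29/66) → index 5
j=5: u_5=17/36 ∈ [29/66, 37/66) → index 6
j=6: u_6=5/9 ∈ [29/66, 37/66) → index 6
j=7: u_7=23/36 ∈ [37/66, 23/33) → index 7
j=8: u_8=13/18 ∈ [47/66, 28/33) → index 9
j=9: u_9=29/36 ∈ [47/66, 28/33) → index 9
j=10: u_10=8/9 ∈ [28/33, 21/22) → index 10
j=11: u_11=35/36 ∈ [21/22, 1) → index 11

1 1 3 3 5 6 6 7 9 9 10 11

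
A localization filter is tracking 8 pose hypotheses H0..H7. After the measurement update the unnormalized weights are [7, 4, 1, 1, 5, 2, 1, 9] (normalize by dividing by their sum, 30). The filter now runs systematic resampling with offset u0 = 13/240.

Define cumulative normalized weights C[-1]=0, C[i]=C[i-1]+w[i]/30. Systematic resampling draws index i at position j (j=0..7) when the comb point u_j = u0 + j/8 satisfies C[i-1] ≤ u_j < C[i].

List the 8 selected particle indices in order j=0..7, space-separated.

C = [7/30, 11/30, 2/5, 13/30, 3/5, 2/3, 7/10, 1]
j=0: u_0=13/240 ∈ [0, 7/30) → index 0
j=1: u_1=43/240 ∈ [0, 7/30) → index 0
j=2: u_2=73/240 ∈ [7/30, 11/30) → index 1
j=3: u_3=103/240 ∈ [2/5, 13/30) → index 3
j=4: u_4=133/240 ∈ [13/30, 3/5) → index 4
j=5: u_5=163/240 ∈ [2/3, 7/10) → index 6
j=6: u_6=193/240 ∈ [7/10, 1) → index 7
j=7: u_7=223/240 ∈ [7/10, 1) → index 7

0 0 1 3 4 6 7 7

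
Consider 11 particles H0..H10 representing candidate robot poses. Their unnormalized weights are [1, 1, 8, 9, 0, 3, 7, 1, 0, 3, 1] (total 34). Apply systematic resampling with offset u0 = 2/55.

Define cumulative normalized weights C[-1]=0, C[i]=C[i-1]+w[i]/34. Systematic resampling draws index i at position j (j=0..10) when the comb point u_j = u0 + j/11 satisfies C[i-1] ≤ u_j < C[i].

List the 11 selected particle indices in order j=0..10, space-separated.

C = [1/34, 1/17, 5/17, 19/34, 19/34, 11/17, 29/34, 15/17, 15/17, 33/34, 1]
j=0: u_0=2/55 ∈ [1/34, 1/17) → index 1
j=1: u_1=7/55 ∈ [1/17, 5/17) → index 2
j=2: u_2=12/55 ∈ [1/17, 5/17) → index 2
j=3: u_3=17/55 ∈ [5/17, 19/34) → index 3
j=4: u_4=2/5 ∈ [5/17, 19/34) → index 3
j=5: u_5=27/55 ∈ [5/17, 19/34) → index 3
j=6: u_6=32/55 ∈ [19/34, 11/17) → index 5
j=7: u_7=37/55 ∈ [11/17, 29/34) → index 6
j=8: u_8=42/55 ∈ [11/17, 29/34) → index 6
j=9: u_9=47/55 ∈ [29/34, 15/17) → index 7
j=10: u_10=52/55 ∈ [15/17, 33/34) → index 9

1 2 2 3 3 3 5 6 6 7 9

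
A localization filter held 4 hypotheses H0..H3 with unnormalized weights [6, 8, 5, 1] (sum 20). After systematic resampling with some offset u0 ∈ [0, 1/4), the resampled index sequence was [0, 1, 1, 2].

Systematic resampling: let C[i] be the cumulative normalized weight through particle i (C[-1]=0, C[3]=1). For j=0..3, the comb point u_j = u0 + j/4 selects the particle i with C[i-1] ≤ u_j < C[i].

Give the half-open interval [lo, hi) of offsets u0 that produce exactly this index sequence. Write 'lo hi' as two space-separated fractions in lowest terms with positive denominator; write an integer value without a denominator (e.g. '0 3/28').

1/20 1/5

C = [3/10, 7/10, 19/20, 1]
j=0 picked index 0: u0 ∈ [0, 3/10)
j=1 picked index 1: u0 ∈ [1/20, 9/20)
j=2 picked index 1: u0 ∈ [-1/5, 1/5)
j=3 picked index 2: u0 ∈ [-1/20, 1/5)
intersection: [1/20, 1/5)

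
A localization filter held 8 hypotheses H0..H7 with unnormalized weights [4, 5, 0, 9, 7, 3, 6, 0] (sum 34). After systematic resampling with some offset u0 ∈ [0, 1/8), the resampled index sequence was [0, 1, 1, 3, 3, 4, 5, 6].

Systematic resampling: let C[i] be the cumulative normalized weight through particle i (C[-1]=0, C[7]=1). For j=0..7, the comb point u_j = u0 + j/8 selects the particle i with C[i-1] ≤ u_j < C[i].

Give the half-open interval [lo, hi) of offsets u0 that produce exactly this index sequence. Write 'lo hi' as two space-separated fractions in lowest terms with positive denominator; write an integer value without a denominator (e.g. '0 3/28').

0 1/68

C = [2/17, 9/34, 9/34, 9/17, 25/34, 14/17, 1, 1]
j=0 picked index 0: u0 ∈ [0, 2/17)
j=1 picked index 1: u0 ∈ [-1/136, 19/136)
j=2 picked index 1: u0 ∈ [-9/68, 1/68)
j=3 picked index 3: u0 ∈ [-15/136, 21/136)
j=4 picked index 3: u0 ∈ [-4/17, 1/34)
j=5 picked index 4: u0 ∈ [-13/136, 15/136)
j=6 picked index 5: u0 ∈ [-1/68, 5/68)
j=7 picked index 6: u0 ∈ [-7/136, 1/8)
intersection: [0, 1/68)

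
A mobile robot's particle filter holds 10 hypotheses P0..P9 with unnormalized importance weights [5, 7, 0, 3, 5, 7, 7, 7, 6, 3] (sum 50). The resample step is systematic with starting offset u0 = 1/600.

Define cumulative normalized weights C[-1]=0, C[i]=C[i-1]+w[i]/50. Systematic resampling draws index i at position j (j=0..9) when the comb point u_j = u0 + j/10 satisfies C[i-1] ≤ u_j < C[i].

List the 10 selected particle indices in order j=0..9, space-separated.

C = [1/10, 6/25, 6/25, 3/10, 2/5, 27/50, 17/25, 41/50, 47/50, 1]
j=0: u_0=1/600 ∈ [0, 1/10) → index 0
j=1: u_1=61/600 ∈ [1/10, 6/25) → index 1
j=2: u_2=121/600 ∈ [1/10, 6/25) → index 1
j=3: u_3=181/600 ∈ [3/10, 2/5) → index 4
j=4: u_4=241/600 ∈ [2/5, 27/50) → index 5
j=5: u_5=301/600 ∈ [2/5, 27/50) → index 5
j=6: u_6=361/600 ∈ [27/50, 17/25) → index 6
j=7: u_7=421/600 ∈ [17/25, 41/50) → index 7
j=8: u_8=481/600 ∈ [17/25, 41/50) → index 7
j=9: u_9=541/600 ∈ [41/50, 47/50) → index 8

0 1 1 4 5 5 6 7 7 8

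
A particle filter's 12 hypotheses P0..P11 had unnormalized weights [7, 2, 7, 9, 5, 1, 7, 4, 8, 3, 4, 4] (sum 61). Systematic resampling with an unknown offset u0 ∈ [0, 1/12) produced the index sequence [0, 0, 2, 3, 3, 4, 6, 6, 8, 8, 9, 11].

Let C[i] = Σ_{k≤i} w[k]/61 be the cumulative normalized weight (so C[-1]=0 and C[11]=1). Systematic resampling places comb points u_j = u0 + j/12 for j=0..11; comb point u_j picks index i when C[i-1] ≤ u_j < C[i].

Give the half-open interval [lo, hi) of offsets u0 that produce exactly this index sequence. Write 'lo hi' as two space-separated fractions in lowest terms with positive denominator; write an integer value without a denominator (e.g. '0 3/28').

4/183 23/732

C = [7/61, 9/61, 16/61, 25/61, 30/61, 31/61, 38/61, 42/61, 50/61, 53/61, 57/61, 1]
j=0 picked index 0: u0 ∈ [0, 7/61)
j=1 picked index 0: u0 ∈ [-1/12, 23/732)
j=2 picked index 2: u0 ∈ [-7/366, 35/366)
j=3 picked index 3: u0 ∈ [3/244, 39/244)
j=4 picked index 3: u0 ∈ [-13/183, 14/183)
j=5 picked index 4: u0 ∈ [-5/732, 55/732)
j=6 picked index 6: u0 ∈ [1/122, 15/122)
j=7 picked index 6: u0 ∈ [-55/732, 29/732)
j=8 picked index 8: u0 ∈ [4/183, 28/183)
j=9 picked index 8: u0 ∈ [-15/244, 17/244)
j=10 picked index 9: u0 ∈ [-5/366, 13/366)
j=11 picked index 11: u0 ∈ [13/732, 1/12)
intersection: [4/183, 23/732)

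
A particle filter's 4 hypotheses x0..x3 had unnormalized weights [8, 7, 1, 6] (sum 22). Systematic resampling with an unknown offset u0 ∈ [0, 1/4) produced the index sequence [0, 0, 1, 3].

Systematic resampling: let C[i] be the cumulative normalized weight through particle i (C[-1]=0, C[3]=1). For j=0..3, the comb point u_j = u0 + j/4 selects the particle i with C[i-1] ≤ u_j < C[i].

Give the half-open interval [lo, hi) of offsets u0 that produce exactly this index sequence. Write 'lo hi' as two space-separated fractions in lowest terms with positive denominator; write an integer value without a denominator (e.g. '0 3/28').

C = [4/11, 15/22, 8/11, 1]
j=0 picked index 0: u0 ∈ [0, 4/11)
j=1 picked index 0: u0 ∈ [-1/4, 5/44)
j=2 picked index 1: u0 ∈ [-3/22, 2/11)
j=3 picked index 3: u0 ∈ [-1/44, 1/4)
intersection: [0, 5/44)

0 5/44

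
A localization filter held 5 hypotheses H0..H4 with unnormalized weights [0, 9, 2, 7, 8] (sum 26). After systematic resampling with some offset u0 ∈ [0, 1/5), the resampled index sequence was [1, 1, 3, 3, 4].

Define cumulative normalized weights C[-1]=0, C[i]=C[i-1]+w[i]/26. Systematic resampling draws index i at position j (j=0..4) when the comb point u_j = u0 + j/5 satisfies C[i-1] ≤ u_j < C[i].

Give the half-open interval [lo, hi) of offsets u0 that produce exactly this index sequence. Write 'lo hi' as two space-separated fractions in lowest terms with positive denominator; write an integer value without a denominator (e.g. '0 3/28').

3/130 6/65

C = [0, 9/26, 11/26, 9/13, 1]
j=0 picked index 1: u0 ∈ [0, 9/26)
j=1 picked index 1: u0 ∈ [-1/5, 19/130)
j=2 picked index 3: u0 ∈ [3/130, 19/65)
j=3 picked index 3: u0 ∈ [-23/130, 6/65)
j=4 picked index 4: u0 ∈ [-7/65, 1/5)
intersection: [3/130, 6/65)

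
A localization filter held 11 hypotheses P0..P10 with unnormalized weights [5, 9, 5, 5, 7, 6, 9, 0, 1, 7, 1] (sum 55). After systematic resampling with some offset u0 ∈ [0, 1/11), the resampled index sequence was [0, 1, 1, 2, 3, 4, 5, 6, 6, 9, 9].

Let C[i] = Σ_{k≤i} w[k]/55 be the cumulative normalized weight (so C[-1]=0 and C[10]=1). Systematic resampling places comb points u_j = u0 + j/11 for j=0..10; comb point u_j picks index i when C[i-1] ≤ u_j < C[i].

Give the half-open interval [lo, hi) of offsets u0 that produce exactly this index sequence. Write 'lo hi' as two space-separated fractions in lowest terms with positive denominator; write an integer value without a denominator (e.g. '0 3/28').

C = [1/11, 14/55, 19/55, 24/55, 31/55, 37/55, 46/55, 46/55, 47/55, 54/55, 1]
j=0 picked index 0: u0 ∈ [0, 1/11)
j=1 picked index 1: u0 ∈ [0, 9/55)
j=2 picked index 1: u0 ∈ [-1/11, 4/55)
j=3 picked index 2: u0 ∈ [-1/55, 4/55)
j=4 picked index 3: u0 ∈ [-1/55, 4/55)
j=5 picked index 4: u0 ∈ [-1/55, 6/55)
j=6 picked index 5: u0 ∈ [1/55, 7/55)
j=7 picked index 6: u0 ∈ [2/55, 1/5)
j=8 picked index 6: u0 ∈ [-3/55, 6/55)
j=9 picked index 9: u0 ∈ [2/55, 9/55)
j=10 picked index 9: u0 ∈ [-3/55, 4/55)
intersection: [2/55, 4/55)

2/55 4/55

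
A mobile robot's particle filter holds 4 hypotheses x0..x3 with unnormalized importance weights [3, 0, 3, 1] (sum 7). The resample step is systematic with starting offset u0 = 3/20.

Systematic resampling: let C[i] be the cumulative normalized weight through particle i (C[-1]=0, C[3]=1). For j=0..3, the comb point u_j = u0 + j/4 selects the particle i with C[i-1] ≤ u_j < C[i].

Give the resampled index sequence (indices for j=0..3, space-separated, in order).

C = [3/7, 3/7, 6/7, 1]
j=0: u_0=3/20 ∈ [0, 3/7) → index 0
j=1: u_1=2/5 ∈ [0, 3/7) → index 0
j=2: u_2=13/20 ∈ [3/7, 6/7) → index 2
j=3: u_3=9/10 ∈ [6/7, 1) → index 3

0 0 2 3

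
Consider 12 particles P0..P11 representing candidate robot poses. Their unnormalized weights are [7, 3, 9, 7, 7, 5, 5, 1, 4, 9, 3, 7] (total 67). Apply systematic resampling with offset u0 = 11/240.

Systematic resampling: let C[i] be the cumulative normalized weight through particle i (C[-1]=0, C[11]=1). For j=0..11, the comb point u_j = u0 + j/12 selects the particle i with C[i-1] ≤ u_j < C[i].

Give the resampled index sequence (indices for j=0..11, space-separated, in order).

0 1 2 3 3 4 5 6 8 9 10 11

C = [7/67, 10/67, 19/67, 26/67, 33/67, 38/67, 43/67, 44/67, 48/67, 57/67, 60/67, 1]
j=0: u_0=11/240 ∈ [0, 7/67) → index 0
j=1: u_1=31/240 ∈ [7/67, 10/67) → index 1
j=2: u_2=17/80 ∈ [10/67, 19/67) → index 2
j=3: u_3=71/240 ∈ [19/67, 26/67) → index 3
j=4: u_4=91/240 ∈ [19/67, 26/67) → index 3
j=5: u_5=37/80 ∈ [26/67, 33/67) → index 4
j=6: u_6=131/240 ∈ [33/67, 38/67) → index 5
j=7: u_7=151/240 ∈ [38/67, 43/67) → index 6
j=8: u_8=57/80 ∈ [44/67, 48/67) → index 8
j=9: u_9=191/240 ∈ [48/67, 57/67) → index 9
j=10: u_10=211/240 ∈ [57/67, 60/67) → index 10
j=11: u_11=77/80 ∈ [60/67, 1) → index 11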